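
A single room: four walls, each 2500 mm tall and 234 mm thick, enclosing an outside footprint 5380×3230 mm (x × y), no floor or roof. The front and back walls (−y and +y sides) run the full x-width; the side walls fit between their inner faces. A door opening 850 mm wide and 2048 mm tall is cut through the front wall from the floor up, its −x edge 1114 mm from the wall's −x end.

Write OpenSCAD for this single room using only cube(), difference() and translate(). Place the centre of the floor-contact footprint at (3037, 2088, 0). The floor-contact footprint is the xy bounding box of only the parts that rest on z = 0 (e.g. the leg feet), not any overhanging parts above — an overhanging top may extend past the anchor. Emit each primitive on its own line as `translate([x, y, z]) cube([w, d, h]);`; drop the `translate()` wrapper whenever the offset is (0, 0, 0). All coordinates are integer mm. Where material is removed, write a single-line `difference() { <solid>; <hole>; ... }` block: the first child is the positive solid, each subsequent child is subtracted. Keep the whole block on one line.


difference() { translate([347, 473, 0]) cube([5380, 234, 2500]); translate([1461, 473, 0]) cube([850, 234, 2048]); }
translate([347, 3469, 0]) cube([5380, 234, 2500]);
translate([347, 707, 0]) cube([234, 2762, 2500]);
translate([5493, 707, 0]) cube([234, 2762, 2500]);


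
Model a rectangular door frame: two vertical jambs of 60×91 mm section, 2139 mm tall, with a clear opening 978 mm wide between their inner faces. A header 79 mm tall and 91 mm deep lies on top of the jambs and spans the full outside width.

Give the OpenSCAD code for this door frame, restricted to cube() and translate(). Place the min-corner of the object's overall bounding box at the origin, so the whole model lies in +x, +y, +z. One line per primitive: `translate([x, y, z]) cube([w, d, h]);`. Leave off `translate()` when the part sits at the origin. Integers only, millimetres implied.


cube([60, 91, 2139]);
translate([1038, 0, 0]) cube([60, 91, 2139]);
translate([0, 0, 2139]) cube([1098, 91, 79]);


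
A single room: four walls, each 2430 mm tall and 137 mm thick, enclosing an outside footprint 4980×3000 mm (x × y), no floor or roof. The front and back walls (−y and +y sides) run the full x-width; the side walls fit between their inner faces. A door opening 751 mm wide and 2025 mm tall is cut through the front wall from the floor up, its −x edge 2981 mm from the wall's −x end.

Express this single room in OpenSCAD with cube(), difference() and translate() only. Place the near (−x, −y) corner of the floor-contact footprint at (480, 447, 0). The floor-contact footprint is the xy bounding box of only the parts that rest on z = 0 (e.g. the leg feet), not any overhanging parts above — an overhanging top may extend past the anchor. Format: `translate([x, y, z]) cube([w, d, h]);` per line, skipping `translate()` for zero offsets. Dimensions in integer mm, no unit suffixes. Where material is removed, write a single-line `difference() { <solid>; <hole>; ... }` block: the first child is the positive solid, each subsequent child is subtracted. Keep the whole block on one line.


difference() { translate([480, 447, 0]) cube([4980, 137, 2430]); translate([3461, 447, 0]) cube([751, 137, 2025]); }
translate([480, 3310, 0]) cube([4980, 137, 2430]);
translate([480, 584, 0]) cube([137, 2726, 2430]);
translate([5323, 584, 0]) cube([137, 2726, 2430]);


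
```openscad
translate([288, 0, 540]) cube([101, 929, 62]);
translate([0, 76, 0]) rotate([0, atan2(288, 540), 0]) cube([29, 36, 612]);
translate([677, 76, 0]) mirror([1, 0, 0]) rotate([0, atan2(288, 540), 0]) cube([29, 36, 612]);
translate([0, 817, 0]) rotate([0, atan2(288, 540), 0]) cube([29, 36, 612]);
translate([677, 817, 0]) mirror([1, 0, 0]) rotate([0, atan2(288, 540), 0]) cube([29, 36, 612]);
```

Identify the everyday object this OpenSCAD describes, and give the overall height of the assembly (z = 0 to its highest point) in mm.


A sawhorse. The overall height is 602 mm.

A beam across two mirrored pairs of raked legs — a sawhorse. The beam's underside is at z = 540 (matching the legs' vertical rise in atan2(288, 540)) and the beam is 62 mm tall, so its top is at 540 + 62 = 602 mm. The raked legs top out at the beam's underside, so that is the highest point.


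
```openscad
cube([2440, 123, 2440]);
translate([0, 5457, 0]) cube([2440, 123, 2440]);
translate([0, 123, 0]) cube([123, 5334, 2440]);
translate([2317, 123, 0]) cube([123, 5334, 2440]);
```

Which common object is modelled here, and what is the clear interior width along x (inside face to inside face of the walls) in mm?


A house (or room) frame. The interior width is 2194 mm.

Four 2440 mm walls enclosing a rectangle with no floor or roof — a room or house frame. Outside width is 2440 mm and wall thickness is 123 mm, so the interior width is 2440 − 2 × 123 = 2194 mm.


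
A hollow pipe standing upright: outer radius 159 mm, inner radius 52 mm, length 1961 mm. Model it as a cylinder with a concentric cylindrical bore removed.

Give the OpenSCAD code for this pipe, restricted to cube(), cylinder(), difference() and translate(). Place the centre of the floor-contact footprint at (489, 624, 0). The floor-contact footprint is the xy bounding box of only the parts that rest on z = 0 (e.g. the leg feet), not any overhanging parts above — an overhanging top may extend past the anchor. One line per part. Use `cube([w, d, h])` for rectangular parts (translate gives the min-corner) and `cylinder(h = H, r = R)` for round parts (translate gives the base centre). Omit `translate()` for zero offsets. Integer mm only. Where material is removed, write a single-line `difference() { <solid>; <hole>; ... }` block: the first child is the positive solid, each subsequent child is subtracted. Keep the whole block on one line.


difference() { translate([489, 624, 0]) cylinder(h = 1961, r = 159); translate([489, 624, 0]) cylinder(h = 1961, r = 52); }


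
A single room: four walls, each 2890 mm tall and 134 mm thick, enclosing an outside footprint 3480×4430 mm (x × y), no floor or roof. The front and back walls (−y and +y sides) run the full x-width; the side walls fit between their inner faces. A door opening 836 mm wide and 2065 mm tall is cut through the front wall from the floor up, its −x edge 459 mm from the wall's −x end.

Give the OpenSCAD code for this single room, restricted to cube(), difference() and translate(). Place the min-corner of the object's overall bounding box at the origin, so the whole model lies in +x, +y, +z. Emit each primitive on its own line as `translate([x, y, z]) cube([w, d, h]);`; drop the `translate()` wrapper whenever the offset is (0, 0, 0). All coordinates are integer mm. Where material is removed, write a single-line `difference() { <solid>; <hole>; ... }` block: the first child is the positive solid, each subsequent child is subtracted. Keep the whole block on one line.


difference() { cube([3480, 134, 2890]); translate([459, 0, 0]) cube([836, 134, 2065]); }
translate([0, 4296, 0]) cube([3480, 134, 2890]);
translate([0, 134, 0]) cube([134, 4162, 2890]);
translate([3346, 134, 0]) cube([134, 4162, 2890]);


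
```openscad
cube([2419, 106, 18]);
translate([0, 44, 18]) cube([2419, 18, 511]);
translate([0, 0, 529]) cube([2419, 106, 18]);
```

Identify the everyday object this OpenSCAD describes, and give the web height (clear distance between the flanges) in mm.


An I-beam. The web height is 511 mm.

Two wide flanges with a thin centred web — an I-beam. Overall 547 mm minus two 18 mm flanges gives a web of 547 − 2·18 = 511 mm.


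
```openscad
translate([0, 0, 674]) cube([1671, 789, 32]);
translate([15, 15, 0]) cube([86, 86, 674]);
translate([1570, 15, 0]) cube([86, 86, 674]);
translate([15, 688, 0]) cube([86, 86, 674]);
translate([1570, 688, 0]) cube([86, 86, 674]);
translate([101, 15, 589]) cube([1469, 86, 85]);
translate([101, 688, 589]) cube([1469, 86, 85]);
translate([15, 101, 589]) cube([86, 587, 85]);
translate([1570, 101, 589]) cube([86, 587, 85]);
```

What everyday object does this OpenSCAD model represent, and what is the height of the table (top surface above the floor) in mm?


A table. The table height is 706 mm.

A 1671×789×32 slab sits at z = 674 on four 86 mm square posts — a table. The top surface is at 674 + 32 = 706 mm.


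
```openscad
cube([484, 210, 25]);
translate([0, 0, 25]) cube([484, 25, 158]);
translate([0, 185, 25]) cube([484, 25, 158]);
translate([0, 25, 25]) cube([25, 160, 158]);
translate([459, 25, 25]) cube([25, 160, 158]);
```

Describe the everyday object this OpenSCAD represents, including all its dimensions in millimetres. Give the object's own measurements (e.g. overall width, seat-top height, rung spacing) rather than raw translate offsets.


An open-topped rectangular box: outside dimensions 484×210×183 mm, with a uniform wall and base thickness of 25 mm. The base is a full 484×210 slab on the floor; four walls sit on top of the base. The front and back walls (the −y and +y sides) span the full width; the two side walls fit between them.


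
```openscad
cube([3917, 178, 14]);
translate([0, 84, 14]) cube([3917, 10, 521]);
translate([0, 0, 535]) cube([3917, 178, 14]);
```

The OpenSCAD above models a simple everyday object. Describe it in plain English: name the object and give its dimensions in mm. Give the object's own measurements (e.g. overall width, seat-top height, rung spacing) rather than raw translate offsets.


An I-beam lying along x, 3917 mm long. Overall section height 549 mm. Two flanges 178 mm wide (y) and 14 mm thick, one on the floor and one at the top; a web 10 mm thick runs between them, centred on the flange width.


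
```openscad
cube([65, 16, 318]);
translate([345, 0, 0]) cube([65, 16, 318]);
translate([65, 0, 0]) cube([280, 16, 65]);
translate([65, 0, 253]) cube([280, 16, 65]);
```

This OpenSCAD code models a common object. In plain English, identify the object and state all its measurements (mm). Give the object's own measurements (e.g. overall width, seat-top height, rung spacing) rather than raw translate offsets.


A rectangular picture frame lying in the x–z plane (depth along y). The opening is 280 mm wide (x) by 188 mm tall (z), surrounded by a border 65 mm wide on all four sides. The frame is 16 mm deep and is made of two full-height vertical stiles with two horizontal rails fitted between them.


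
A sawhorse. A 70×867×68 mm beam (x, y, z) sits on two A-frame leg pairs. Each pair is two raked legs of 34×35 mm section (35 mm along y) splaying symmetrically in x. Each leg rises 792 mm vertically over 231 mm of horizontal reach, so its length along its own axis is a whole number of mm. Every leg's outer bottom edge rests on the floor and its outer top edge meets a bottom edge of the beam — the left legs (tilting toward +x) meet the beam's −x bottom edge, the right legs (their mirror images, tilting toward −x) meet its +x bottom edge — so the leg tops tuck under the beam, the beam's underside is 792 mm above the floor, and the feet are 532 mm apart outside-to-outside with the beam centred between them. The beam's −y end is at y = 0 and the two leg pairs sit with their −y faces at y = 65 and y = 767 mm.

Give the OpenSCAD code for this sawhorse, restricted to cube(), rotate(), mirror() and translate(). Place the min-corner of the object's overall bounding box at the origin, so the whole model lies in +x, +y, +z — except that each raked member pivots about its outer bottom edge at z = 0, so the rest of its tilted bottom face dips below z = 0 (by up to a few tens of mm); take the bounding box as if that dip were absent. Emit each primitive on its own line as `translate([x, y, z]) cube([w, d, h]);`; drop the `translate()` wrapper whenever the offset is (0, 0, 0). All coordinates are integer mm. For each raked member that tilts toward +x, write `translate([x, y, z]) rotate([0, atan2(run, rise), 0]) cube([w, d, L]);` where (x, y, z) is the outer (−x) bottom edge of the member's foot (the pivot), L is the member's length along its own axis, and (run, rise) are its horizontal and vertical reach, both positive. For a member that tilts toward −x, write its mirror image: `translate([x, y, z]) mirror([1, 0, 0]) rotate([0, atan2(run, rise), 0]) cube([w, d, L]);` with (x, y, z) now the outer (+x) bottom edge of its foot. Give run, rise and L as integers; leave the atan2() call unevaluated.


// leg length = √(231² + 792²) = 825
// right-leg outer foot x = 2·231 + 70 = 532
// beam min-corner = (231, 0, 792)
translate([231, 0, 792]) cube([70, 867, 68]);
translate([0, 65, 0]) rotate([0, atan2(231, 792), 0]) cube([34, 35, 825]);
translate([532, 65, 0]) mirror([1, 0, 0]) rotate([0, atan2(231, 792), 0]) cube([34, 35, 825]);
translate([0, 767, 0]) rotate([0, atan2(231, 792), 0]) cube([34, 35, 825]);
translate([532, 767, 0]) mirror([1, 0, 0]) rotate([0, atan2(231, 792), 0]) cube([34, 35, 825]);


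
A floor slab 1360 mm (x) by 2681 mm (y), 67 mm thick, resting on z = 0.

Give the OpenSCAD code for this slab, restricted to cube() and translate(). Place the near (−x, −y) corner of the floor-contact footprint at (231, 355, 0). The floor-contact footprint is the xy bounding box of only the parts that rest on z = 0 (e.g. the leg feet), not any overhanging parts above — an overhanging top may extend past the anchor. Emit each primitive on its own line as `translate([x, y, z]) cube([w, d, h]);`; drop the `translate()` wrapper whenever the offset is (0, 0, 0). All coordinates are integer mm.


translate([231, 355, 0]) cube([1360, 2681, 67]);


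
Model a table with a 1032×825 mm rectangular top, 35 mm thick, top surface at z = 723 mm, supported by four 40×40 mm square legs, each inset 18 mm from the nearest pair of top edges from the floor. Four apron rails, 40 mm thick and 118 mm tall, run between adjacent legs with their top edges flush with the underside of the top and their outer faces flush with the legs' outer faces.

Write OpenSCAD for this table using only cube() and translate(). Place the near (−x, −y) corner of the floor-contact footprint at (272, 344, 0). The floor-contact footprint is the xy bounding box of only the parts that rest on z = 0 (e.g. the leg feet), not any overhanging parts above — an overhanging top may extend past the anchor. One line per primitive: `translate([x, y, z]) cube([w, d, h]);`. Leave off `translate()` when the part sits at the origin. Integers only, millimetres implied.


translate([254, 326, 688]) cube([1032, 825, 35]);
translate([272, 344, 0]) cube([40, 40, 688]);
translate([1228, 344, 0]) cube([40, 40, 688]);
translate([272, 1093, 0]) cube([40, 40, 688]);
translate([1228, 1093, 0]) cube([40, 40, 688]);
translate([312, 344, 570]) cube([916, 40, 118]);
translate([312, 1093, 570]) cube([916, 40, 118]);
translate([272, 384, 570]) cube([40, 709, 118]);
translate([1228, 384, 570]) cube([40, 709, 118]);


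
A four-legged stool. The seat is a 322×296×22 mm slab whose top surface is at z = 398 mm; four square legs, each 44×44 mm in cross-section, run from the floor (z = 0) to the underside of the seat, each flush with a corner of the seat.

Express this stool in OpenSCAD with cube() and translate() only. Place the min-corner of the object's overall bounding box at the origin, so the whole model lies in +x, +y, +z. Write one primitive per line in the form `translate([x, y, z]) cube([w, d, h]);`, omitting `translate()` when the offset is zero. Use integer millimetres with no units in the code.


translate([0, 0, 376]) cube([322, 296, 22]);
cube([44, 44, 376]);
translate([278, 0, 0]) cube([44, 44, 376]);
translate([0, 252, 0]) cube([44, 44, 376]);
translate([278, 252, 0]) cube([44, 44, 376]);


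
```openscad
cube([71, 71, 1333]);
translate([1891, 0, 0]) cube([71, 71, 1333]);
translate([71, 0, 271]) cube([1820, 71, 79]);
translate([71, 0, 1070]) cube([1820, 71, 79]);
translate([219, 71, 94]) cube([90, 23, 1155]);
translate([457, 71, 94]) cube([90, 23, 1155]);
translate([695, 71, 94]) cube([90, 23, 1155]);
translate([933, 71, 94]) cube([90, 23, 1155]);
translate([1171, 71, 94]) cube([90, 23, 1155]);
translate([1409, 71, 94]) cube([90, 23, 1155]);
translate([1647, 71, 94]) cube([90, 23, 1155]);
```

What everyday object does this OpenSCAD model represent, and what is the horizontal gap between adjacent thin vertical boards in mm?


A fence section. The picket gap is 148 mm.

Two posts, two rails, 7 pickets — a fence section. Span 1820 mm holds 7 pickets of 90 mm with 8 equal gaps: ⌊(1820 − 7·90) / 8⌋ = 148 mm.


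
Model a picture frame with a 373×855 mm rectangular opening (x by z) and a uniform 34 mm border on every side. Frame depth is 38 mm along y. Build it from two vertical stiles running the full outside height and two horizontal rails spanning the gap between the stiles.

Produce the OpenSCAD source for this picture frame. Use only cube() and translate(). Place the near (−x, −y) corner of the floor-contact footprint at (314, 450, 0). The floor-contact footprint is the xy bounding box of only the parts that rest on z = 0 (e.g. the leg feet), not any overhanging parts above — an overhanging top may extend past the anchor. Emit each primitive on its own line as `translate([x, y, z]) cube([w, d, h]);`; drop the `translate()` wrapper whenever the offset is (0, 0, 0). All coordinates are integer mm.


translate([314, 450, 0]) cube([34, 38, 923]);
translate([721, 450, 0]) cube([34, 38, 923]);
translate([348, 450, 0]) cube([373, 38, 34]);
translate([348, 450, 889]) cube([373, 38, 34]);


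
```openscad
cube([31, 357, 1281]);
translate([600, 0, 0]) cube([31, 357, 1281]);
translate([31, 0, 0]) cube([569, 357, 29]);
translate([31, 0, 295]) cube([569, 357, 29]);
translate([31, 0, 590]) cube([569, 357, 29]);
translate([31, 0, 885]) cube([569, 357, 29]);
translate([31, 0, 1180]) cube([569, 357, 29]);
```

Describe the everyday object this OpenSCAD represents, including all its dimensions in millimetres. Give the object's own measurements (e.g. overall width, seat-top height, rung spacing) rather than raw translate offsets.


An open bookshelf. Two side panels, each 31 mm thick, 357 mm deep and 1281 mm tall, stand 631 mm apart (outside-to-outside). Between them sit 5 shelves, each 29 mm thick and 357 mm deep, spanning the full gap between the sides. The bottom shelf rests on the floor (its underside at z = 0) and the clear gap between one shelf's top and the next shelf's underside is 266 mm.


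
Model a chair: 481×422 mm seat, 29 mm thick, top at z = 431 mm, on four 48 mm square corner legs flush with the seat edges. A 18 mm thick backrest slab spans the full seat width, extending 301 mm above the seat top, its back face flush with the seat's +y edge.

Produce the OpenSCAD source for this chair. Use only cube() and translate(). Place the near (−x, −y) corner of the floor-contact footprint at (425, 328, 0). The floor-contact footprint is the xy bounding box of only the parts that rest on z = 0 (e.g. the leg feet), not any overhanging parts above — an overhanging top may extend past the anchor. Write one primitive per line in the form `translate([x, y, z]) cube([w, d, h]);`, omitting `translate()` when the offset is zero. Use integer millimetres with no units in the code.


// leg_h = 431 - 29 = 402
translate([425, 328, 402]) cube([481, 422, 29]);
translate([425, 328, 0]) cube([48, 48, 402]);
translate([858, 328, 0]) cube([48, 48, 402]);
translate([425, 702, 0]) cube([48, 48, 402]);
translate([858, 702, 0]) cube([48, 48, 402]);
translate([425, 732, 431]) cube([481, 18, 301]);


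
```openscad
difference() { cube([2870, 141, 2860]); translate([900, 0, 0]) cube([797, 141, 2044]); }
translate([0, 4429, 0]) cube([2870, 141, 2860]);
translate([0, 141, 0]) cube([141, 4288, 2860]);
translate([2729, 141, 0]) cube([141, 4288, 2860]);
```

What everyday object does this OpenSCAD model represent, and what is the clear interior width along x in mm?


A single room. The interior width is 2588 mm.

Four walls enclosing a rectangle with a door in the front wall — a room. Outside width 2870 minus two 141 mm walls gives 2588 mm.


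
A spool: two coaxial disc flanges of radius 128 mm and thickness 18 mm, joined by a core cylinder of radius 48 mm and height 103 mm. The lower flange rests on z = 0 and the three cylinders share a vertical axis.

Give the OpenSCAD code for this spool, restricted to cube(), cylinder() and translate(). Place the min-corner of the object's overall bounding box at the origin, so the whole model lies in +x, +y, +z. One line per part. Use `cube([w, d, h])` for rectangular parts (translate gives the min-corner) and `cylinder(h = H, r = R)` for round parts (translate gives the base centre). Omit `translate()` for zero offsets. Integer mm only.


translate([128, 128, 0]) cylinder(h = 18, r = 128);
translate([128, 128, 18]) cylinder(h = 103, r = 48);
translate([128, 128, 121]) cylinder(h = 18, r = 128);


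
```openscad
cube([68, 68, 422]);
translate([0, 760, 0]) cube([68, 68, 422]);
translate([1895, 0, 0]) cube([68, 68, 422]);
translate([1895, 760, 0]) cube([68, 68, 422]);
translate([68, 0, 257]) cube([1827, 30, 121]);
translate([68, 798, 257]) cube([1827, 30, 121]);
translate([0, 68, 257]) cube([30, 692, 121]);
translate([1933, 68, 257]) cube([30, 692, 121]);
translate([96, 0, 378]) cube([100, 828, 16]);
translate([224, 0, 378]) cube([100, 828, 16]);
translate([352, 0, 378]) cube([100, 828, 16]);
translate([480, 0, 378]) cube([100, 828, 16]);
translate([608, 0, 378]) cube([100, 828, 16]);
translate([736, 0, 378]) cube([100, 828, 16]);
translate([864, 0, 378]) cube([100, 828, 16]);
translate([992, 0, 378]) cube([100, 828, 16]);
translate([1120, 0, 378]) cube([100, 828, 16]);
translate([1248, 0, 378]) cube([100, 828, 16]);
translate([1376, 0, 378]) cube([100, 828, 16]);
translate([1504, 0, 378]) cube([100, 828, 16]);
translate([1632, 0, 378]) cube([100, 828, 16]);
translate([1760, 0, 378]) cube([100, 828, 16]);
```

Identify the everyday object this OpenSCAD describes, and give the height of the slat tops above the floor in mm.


A bed frame. The slat-top height is 394 mm.

Four posts, four rails, and a row of slats — a bed frame. Slats sit on the rails at z = 257 + 121 = 378; with slat thickness 16, the top is 394 mm.


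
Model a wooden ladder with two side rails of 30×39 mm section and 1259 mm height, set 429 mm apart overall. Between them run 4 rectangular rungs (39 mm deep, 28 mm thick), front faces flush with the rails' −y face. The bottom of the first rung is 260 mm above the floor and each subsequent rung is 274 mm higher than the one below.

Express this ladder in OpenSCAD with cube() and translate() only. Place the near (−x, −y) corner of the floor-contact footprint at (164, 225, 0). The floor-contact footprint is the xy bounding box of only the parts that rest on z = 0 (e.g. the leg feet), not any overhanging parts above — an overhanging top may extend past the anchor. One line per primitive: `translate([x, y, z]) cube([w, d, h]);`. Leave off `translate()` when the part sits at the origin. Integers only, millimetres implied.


translate([164, 225, 0]) cube([30, 39, 1259]);
translate([563, 225, 0]) cube([30, 39, 1259]);
translate([194, 225, 260]) cube([369, 39, 28]);
translate([194, 225, 534]) cube([369, 39, 28]);
translate([194, 225, 808]) cube([369, 39, 28]);
translate([194, 225, 1082]) cube([369, 39, 28]);


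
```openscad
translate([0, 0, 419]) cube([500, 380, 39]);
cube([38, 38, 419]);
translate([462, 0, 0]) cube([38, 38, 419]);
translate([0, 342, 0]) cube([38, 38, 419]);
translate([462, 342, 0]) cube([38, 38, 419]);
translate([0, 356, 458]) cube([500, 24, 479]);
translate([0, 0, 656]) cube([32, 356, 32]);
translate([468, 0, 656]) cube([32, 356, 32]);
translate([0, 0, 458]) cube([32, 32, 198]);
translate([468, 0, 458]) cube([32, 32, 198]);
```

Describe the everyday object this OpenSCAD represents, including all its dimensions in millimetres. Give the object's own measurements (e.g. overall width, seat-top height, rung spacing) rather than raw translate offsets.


A chair. The seat is a 500×380×39 mm slab with its top at z = 458 mm, on four 38×38 mm corner legs (flush with the seat edges, standing on z = 0). A flat backrest 24 mm thick, 479 mm tall, spans the full seat width and rises from the seat top along its +y edge, rear face flush with the rear of the seat. Two armrests of 32×32 mm section run along each side from the seat's front edge to the front of the backrest, top faces 230 mm above the seat top and outer faces flush with the seat's x-edges; a 32×32 mm post under the front of each armrest stands on the seat at the front corner.


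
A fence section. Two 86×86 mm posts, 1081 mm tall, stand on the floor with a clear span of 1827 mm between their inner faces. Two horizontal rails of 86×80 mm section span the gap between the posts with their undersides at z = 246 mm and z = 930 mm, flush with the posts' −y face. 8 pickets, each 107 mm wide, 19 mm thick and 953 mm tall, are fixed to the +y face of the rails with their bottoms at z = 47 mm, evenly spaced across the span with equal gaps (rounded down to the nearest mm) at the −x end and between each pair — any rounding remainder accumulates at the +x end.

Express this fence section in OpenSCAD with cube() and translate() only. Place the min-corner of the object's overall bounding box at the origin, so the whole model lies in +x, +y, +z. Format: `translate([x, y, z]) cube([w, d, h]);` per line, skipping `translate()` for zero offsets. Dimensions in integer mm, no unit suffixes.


cube([86, 86, 1081]);
translate([1913, 0, 0]) cube([86, 86, 1081]);
translate([86, 0, 246]) cube([1827, 86, 80]);
translate([86, 0, 930]) cube([1827, 86, 80]);
translate([193, 86, 47]) cube([107, 19, 953]);
translate([407, 86, 47]) cube([107, 19, 953]);
translate([621, 86, 47]) cube([107, 19, 953]);
translate([835, 86, 47]) cube([107, 19, 953]);
translate([1049, 86, 47]) cube([107, 19, 953]);
translate([1263, 86, 47]) cube([107, 19, 953]);
translate([1477, 86, 47]) cube([107, 19, 953]);
translate([1691, 86, 47]) cube([107, 19, 953]);


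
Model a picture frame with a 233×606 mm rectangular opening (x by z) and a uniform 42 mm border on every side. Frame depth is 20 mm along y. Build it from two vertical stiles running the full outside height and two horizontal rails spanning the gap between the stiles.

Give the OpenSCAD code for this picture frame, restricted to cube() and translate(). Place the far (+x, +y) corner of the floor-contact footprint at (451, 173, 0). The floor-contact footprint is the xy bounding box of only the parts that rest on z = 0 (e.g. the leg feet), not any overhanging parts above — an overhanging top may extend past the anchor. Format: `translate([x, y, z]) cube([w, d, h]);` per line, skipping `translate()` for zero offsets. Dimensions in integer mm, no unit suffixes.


translate([134, 153, 0]) cube([42, 20, 690]);
translate([409, 153, 0]) cube([42, 20, 690]);
translate([176, 153, 0]) cube([233, 20, 42]);
translate([176, 153, 648]) cube([233, 20, 42]);


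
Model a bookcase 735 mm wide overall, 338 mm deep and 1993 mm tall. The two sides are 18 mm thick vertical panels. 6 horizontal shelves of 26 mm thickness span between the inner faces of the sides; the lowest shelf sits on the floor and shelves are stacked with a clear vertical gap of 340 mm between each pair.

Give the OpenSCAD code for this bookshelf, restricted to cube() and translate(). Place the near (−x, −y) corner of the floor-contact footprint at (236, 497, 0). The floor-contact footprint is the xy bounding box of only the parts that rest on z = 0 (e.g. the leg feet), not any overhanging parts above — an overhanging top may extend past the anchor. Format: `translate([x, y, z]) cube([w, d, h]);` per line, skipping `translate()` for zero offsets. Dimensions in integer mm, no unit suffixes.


translate([236, 497, 0]) cube([18, 338, 1993]);
translate([953, 497, 0]) cube([18, 338, 1993]);
translate([254, 497, 0]) cube([699, 338, 26]);
translate([254, 497, 366]) cube([699, 338, 26]);
translate([254, 497, 732]) cube([699, 338, 26]);
translate([254, 497, 1098]) cube([699, 338, 26]);
translate([254, 497, 1464]) cube([699, 338, 26]);
translate([254, 497, 1830]) cube([699, 338, 26]);


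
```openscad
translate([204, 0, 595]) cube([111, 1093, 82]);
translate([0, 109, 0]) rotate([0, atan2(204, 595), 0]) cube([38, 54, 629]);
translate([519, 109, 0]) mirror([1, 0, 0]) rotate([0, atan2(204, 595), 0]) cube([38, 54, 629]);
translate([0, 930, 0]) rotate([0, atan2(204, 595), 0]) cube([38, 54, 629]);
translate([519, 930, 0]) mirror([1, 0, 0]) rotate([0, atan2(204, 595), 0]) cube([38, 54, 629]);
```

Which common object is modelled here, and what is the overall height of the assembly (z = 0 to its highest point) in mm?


A sawhorse. The overall height is 677 mm.

A beam across two mirrored pairs of raked legs — a sawhorse. The beam's underside is at z = 595 (matching the legs' vertical rise in atan2(204, 595)) and the beam is 82 mm tall, so its top is at 595 + 82 = 677 mm. The raked legs top out at the beam's underside, so that is the highest point.


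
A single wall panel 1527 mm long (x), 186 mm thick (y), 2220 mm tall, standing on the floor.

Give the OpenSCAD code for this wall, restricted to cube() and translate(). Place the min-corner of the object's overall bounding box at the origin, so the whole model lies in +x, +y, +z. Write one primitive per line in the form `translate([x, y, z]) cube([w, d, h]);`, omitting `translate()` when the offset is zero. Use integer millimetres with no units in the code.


cube([1527, 186, 2220]);


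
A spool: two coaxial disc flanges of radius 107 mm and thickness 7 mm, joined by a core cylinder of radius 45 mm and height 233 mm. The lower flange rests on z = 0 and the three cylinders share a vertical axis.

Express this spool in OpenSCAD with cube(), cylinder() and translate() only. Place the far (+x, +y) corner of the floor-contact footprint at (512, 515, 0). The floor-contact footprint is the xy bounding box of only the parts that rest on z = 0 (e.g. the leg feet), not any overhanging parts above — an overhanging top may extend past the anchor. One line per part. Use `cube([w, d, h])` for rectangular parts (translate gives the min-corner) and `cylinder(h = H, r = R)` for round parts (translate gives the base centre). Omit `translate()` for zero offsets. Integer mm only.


translate([405, 408, 0]) cylinder(h = 7, r = 107);
translate([405, 408, 7]) cylinder(h = 233, r = 45);
translate([405, 408, 240]) cylinder(h = 7, r = 107);


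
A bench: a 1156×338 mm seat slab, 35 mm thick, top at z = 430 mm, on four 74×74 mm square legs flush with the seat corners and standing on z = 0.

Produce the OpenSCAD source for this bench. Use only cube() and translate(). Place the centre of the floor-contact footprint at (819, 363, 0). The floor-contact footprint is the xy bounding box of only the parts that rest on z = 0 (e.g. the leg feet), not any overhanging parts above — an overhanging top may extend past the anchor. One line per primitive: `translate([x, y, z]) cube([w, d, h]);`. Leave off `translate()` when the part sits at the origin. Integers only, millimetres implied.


translate([241, 194, 395]) cube([1156, 338, 35]);
translate([241, 194, 0]) cube([74, 74, 395]);
translate([241, 458, 0]) cube([74, 74, 395]);
translate([1323, 194, 0]) cube([74, 74, 395]);
translate([1323, 458, 0]) cube([74, 74, 395]);


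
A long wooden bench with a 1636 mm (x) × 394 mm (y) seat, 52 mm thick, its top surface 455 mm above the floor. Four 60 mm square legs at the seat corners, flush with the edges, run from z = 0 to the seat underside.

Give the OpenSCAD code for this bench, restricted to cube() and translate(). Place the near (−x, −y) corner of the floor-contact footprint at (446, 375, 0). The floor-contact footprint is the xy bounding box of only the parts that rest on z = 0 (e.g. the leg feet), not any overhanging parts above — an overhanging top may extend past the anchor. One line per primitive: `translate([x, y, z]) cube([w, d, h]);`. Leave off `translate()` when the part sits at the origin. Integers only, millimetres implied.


translate([446, 375, 403]) cube([1636, 394, 52]);
translate([446, 375, 0]) cube([60, 60, 403]);
translate([446, 709, 0]) cube([60, 60, 403]);
translate([2022, 375, 0]) cube([60, 60, 403]);
translate([2022, 709, 0]) cube([60, 60, 403]);


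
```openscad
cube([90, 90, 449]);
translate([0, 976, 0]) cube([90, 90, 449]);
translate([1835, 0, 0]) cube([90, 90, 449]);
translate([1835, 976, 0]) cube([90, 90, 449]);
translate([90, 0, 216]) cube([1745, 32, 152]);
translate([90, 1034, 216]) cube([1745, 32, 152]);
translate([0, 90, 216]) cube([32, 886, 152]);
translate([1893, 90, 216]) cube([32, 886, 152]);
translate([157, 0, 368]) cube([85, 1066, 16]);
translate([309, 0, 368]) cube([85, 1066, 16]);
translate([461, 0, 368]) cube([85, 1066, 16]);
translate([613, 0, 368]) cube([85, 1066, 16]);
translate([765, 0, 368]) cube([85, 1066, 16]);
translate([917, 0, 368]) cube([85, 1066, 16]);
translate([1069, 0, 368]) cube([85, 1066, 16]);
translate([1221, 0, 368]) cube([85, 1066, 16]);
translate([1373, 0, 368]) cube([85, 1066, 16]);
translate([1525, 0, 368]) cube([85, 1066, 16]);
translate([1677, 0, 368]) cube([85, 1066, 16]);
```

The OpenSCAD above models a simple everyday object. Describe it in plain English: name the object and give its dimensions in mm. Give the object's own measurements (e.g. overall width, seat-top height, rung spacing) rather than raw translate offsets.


A bed frame 1925 mm long (x) by 1066 mm wide (y). Four 90×90 mm corner posts, 449 mm tall, at the corners of the footprint. Four rails of 32 mm thickness and 152 mm height run between adjacent posts with their undersides at z = 216 mm, their outer faces flush with the outside of the frame (the two x-running rails run between the posts' inner faces; the two y-running rails run between the posts' inner faces). 11 slats, each 85 mm wide (x) and 16 mm thick, lie across the top of the two x-running rails, running the full 1066 mm width of the frame in y; along x they sit between the end posts with a 67 mm gap after the −x posts and between neighbouring slats, leaving 73 mm before the +x posts.


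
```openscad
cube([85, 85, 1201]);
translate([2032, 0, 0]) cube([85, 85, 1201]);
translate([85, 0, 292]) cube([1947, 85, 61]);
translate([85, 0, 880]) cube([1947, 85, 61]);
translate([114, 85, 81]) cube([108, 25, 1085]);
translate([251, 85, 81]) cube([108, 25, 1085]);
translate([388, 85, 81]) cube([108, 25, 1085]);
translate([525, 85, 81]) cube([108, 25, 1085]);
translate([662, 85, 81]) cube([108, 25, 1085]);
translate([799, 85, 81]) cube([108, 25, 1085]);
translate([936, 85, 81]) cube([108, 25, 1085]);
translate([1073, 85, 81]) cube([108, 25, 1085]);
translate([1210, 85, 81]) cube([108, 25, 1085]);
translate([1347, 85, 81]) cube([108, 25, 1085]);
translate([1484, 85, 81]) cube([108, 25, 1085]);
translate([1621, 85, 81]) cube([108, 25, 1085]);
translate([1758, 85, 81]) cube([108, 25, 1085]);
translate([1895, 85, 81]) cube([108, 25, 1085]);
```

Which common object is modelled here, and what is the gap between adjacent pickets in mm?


A fence section. The picket gap is 29 mm.

Two posts, two rails, 14 pickets — a fence section. Span 1947 mm holds 14 pickets of 108 mm with 15 equal gaps: ⌊(1947 − 14·108) / 15⌋ = 29 mm.


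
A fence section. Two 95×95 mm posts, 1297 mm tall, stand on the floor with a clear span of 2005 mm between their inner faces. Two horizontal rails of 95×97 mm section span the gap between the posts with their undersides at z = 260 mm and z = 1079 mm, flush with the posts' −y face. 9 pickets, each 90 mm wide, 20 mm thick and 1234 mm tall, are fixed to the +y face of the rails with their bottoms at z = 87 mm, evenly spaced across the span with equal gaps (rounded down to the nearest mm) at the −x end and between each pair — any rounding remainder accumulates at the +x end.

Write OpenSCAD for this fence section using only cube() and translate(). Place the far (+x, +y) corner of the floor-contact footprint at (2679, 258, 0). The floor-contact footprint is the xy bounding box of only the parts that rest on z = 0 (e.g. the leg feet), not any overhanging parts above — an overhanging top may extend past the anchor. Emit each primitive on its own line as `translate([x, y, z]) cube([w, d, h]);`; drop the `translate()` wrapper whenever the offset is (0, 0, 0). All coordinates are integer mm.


translate([484, 163, 0]) cube([95, 95, 1297]);
translate([2584, 163, 0]) cube([95, 95, 1297]);
translate([579, 163, 260]) cube([2005, 95, 97]);
translate([579, 163, 1079]) cube([2005, 95, 97]);
translate([698, 258, 87]) cube([90, 20, 1234]);
translate([907, 258, 87]) cube([90, 20, 1234]);
translate([1116, 258, 87]) cube([90, 20, 1234]);
translate([1325, 258, 87]) cube([90, 20, 1234]);
translate([1534, 258, 87]) cube([90, 20, 1234]);
translate([1743, 258, 87]) cube([90, 20, 1234]);
translate([1952, 258, 87]) cube([90, 20, 1234]);
translate([2161, 258, 87]) cube([90, 20, 1234]);
translate([2370, 258, 87]) cube([90, 20, 1234]);


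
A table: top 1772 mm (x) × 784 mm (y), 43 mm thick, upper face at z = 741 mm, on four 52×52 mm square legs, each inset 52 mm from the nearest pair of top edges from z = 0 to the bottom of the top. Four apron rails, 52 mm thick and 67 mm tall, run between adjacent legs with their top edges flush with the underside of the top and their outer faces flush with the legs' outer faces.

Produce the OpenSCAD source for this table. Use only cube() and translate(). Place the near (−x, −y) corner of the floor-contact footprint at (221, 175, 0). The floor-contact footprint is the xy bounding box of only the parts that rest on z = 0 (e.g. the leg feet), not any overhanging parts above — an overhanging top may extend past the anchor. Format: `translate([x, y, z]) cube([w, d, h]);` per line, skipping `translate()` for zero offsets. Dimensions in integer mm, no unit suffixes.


translate([169, 123, 698]) cube([1772, 784, 43]);
translate([221, 175, 0]) cube([52, 52, 698]);
translate([1837, 175, 0]) cube([52, 52, 698]);
translate([221, 803, 0]) cube([52, 52, 698]);
translate([1837, 803, 0]) cube([52, 52, 698]);
translate([273, 175, 631]) cube([1564, 52, 67]);
translate([273, 803, 631]) cube([1564, 52, 67]);
translate([221, 227, 631]) cube([52, 576, 67]);
translate([1837, 227, 631]) cube([52, 576, 67]);


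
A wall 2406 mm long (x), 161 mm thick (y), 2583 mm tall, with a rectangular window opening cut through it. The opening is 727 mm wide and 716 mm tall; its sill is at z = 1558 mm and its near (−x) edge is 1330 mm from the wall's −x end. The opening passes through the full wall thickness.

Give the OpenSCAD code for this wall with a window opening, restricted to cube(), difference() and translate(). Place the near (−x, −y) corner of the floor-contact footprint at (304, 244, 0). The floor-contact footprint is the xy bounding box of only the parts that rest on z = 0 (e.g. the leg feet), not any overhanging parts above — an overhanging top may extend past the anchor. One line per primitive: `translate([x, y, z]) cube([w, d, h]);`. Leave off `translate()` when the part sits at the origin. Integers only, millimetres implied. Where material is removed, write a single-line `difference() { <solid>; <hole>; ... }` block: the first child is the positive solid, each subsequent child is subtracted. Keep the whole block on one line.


difference() { translate([304, 244, 0]) cube([2406, 161, 2583]); translate([1634, 244, 1558]) cube([727, 161, 716]); }


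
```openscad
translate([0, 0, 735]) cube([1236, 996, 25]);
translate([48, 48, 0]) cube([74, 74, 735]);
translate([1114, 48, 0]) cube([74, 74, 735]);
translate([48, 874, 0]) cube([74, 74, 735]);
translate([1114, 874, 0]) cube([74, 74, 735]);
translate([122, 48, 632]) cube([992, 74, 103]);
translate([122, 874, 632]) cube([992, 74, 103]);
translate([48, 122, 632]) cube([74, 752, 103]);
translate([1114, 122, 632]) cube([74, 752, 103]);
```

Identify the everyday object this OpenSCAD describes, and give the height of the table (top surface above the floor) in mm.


A table. The table height is 760 mm.

A 1236×996×25 slab sits at z = 735 on four 74 mm square posts — a table. The top surface is at 735 + 25 = 760 mm.
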